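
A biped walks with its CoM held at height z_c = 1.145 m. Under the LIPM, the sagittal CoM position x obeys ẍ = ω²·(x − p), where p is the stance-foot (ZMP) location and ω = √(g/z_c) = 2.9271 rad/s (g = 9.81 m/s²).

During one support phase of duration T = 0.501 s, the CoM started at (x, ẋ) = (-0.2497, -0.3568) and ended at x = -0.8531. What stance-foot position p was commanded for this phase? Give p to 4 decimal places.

ωT = 2.9271·0.501 = 1.466477; cosh(ωT) = 2.282339, sinh(ωT) = 2.051602
x(T) = p + (x₀−p)·cosh(ωT) + (ẋ₀/ω)·sinh(ωT) ⇒ p·(1 − cosh) = x(T) − x₀·cosh − (ẋ₀/ω)·sinh
numerator   = -0.8531 − (-0.2497)·2.282339 − (-0.3568/2.9271)·2.051602 = -0.033119
denominator = 1 − 2.282339 = -1.282339
p = -0.033119 / -1.282339 = 0.0258

p = 0.0258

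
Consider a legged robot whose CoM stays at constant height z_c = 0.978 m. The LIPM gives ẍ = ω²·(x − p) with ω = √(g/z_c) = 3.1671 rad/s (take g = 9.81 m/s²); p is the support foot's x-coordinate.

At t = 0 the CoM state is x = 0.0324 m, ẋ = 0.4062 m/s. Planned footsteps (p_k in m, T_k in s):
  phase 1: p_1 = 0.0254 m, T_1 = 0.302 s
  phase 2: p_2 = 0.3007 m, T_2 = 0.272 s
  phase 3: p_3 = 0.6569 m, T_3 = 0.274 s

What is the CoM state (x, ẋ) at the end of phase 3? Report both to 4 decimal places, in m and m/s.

phase 1: p=0.0254, T=0.302, ωT=0.956464, cosh=1.493364, sinh=1.109115; start (x,ẋ)=(0.032400, 0.406200) → end (x,ẋ)=(0.178104, 0.631193)
phase 2: p=0.3007, T=0.272, ωT=0.861451, cosh=1.394571, sinh=0.972022; start (x,ẋ)=(0.178104, 0.631193) → end (x,ẋ)=(0.323453, 0.502833)
phase 3: p=0.6569, T=0.274, ωT=0.867785, cosh=1.400756, sinh=0.980875; start (x,ẋ)=(0.323453, 0.502833) → end (x,ẋ)=(0.345553, -0.331517)

x = 0.3456, ẋ = -0.3315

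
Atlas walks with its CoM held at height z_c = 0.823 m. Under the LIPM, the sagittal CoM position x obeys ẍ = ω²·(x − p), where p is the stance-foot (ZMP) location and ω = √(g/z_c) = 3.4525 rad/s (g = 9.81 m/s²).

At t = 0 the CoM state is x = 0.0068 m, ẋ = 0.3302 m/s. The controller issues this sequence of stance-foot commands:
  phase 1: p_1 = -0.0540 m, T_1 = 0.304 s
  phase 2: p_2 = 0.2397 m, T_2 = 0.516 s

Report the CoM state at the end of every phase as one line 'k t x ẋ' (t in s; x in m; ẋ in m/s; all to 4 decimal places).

1 0.3040 0.1633 0.7924
2 0.8200 0.6687 1.6590

phase 1: p=-0.0540, T=0.304, ωT=1.049560, cosh=1.603243, sinh=1.253151; start (x,ẋ)=(0.006800, 0.330200) → end (x,ẋ)=(0.163330, 0.792442)
phase 2: p=0.2397, T=0.516, ωT=1.781490, cosh=3.053543, sinh=2.885156; start (x,ẋ)=(0.163330, 0.792442) → end (x,ẋ)=(0.668721, 1.659031)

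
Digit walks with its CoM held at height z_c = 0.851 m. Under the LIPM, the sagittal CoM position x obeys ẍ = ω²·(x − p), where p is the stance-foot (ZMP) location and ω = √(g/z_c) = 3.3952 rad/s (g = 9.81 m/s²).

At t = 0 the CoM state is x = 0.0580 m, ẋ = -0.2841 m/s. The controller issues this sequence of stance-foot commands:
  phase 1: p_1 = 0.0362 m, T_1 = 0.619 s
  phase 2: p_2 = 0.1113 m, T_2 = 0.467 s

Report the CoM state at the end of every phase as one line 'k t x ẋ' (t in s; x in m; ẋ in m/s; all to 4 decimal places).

phase 1: p=0.0362, T=0.619, ωT=2.101629, cosh=4.150869, sinh=4.028612; start (x,ẋ)=(0.058000, -0.284100) → end (x,ẋ)=(-0.210413, -0.881083)
phase 2: p=0.1113, T=0.467, ωT=1.585558, cosh=2.543425, sinh=2.338592; start (x,ẋ)=(-0.210413, -0.881083) → end (x,ẋ)=(-1.313837, -4.795365)

1 0.6190 -0.2104 -0.8811
2 1.0860 -1.3138 -4.7954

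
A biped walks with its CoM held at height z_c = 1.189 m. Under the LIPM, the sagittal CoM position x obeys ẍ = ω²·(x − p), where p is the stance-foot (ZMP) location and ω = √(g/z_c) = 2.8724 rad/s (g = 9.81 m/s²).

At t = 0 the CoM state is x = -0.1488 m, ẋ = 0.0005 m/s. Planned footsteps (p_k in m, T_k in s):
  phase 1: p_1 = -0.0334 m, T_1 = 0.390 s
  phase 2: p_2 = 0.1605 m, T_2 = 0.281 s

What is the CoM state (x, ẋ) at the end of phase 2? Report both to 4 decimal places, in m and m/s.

phase 1: p=-0.0334, T=0.390, ωT=1.120236, cosh=1.695890, sinh=1.369687; start (x,ẋ)=(-0.148800, 0.000500) → end (x,ẋ)=(-0.228867, -0.453169)
phase 2: p=0.1605, T=0.281, ωT=0.807144, cosh=1.343814, sinh=0.897684; start (x,ẋ)=(-0.228867, -0.453169) → end (x,ẋ)=(-0.504362, -1.612961)

x = -0.5044, ẋ = -1.6130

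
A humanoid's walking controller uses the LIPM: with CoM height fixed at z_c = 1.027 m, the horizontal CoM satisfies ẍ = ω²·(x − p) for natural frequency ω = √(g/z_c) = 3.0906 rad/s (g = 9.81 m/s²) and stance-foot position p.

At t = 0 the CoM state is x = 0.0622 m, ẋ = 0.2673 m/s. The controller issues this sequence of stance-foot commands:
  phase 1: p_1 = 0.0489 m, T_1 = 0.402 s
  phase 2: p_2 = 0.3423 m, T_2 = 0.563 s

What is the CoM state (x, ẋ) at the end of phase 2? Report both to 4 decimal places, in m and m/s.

phase 1: p=0.0489, T=0.402, ωT=1.242421, cosh=1.876337, sinh=1.587653; start (x,ẋ)=(0.062200, 0.267300) → end (x,ẋ)=(0.211168, 0.566805)
phase 2: p=0.3423, T=0.563, ωT=1.740008, cosh=2.936453, sinh=2.760934; start (x,ẋ)=(0.211168, 0.566805) → end (x,ẋ)=(0.463584, 0.545458)

x = 0.4636, ẋ = 0.5455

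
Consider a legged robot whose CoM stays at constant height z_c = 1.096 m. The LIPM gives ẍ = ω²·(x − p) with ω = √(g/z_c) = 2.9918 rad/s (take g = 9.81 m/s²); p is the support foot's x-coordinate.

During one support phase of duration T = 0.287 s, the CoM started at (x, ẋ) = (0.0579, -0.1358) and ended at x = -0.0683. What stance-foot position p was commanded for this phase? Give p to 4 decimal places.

p = 0.2678

ωT = 2.9918·0.287 = 0.858647; cosh(ωT) = 1.391850, sinh(ωT) = 0.968115
x(T) = p + (x₀−p)·cosh(ωT) + (ẋ₀/ω)·sinh(ωT) ⇒ p·(1 − cosh) = x(T) − x₀·cosh − (ẋ₀/ω)·sinh
numerator   = -0.0683 − (0.0579)·1.391850 − (-0.1358/2.9918)·0.968115 = -0.104945
denominator = 1 − 1.391850 = -0.391850
p = -0.104945 / -0.391850 = 0.2678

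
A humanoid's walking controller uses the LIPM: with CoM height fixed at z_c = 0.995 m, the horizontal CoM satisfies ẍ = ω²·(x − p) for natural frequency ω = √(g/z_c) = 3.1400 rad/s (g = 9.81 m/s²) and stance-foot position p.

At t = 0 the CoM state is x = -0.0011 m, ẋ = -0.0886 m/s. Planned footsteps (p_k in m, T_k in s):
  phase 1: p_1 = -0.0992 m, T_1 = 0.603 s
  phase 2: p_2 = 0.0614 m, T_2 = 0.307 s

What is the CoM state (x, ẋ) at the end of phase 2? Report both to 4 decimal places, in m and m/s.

phase 1: p=-0.0992, T=0.603, ωT=1.893420, cosh=3.396301, sinh=3.245745; start (x,ẋ)=(-0.001100, -0.088600) → end (x,ẋ)=(0.142393, 0.698888)
phase 2: p=0.0614, T=0.307, ωT=0.963980, cosh=1.501742, sinh=1.120370; start (x,ẋ)=(0.142393, 0.698888) → end (x,ẋ)=(0.432398, 1.334480)

x = 0.4324, ẋ = 1.3345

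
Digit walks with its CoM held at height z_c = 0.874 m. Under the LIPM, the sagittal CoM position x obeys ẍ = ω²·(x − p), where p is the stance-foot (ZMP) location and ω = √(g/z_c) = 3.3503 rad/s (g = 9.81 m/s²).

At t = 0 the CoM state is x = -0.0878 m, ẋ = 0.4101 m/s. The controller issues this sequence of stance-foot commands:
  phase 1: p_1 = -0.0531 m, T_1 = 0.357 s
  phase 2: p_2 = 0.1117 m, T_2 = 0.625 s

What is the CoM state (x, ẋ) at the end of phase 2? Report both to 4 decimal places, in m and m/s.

x = 0.6069, ẋ = 1.7468

phase 1: p=-0.0531, T=0.357, ωT=1.196057, cosh=1.804718, sinh=1.502334; start (x,ẋ)=(-0.087800, 0.410100) → end (x,ẋ)=(0.068172, 0.565460)
phase 2: p=0.1117, T=0.625, ωT=2.093938, cosh=4.120007, sinh=3.996806; start (x,ẋ)=(0.068172, 0.565460) → end (x,ẋ)=(0.606943, 1.746844)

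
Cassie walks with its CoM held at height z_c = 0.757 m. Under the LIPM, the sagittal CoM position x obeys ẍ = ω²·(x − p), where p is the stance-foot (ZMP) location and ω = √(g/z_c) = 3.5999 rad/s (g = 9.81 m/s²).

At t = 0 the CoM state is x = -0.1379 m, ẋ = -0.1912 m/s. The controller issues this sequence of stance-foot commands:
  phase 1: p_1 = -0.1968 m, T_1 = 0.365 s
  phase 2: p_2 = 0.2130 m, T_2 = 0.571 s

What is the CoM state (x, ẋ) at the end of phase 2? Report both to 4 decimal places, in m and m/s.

phase 1: p=-0.1968, T=0.365, ωT=1.313963, cosh=1.994823, sinh=1.726070; start (x,ẋ)=(-0.137900, -0.191200) → end (x,ẋ)=(-0.170981, -0.015424)
phase 2: p=0.2130, T=0.571, ωT=2.055543, cosh=3.969550, sinh=3.841527; start (x,ẋ)=(-0.170981, -0.015424) → end (x,ẋ)=(-1.327692, -5.371344)

x = -1.3277, ẋ = -5.3713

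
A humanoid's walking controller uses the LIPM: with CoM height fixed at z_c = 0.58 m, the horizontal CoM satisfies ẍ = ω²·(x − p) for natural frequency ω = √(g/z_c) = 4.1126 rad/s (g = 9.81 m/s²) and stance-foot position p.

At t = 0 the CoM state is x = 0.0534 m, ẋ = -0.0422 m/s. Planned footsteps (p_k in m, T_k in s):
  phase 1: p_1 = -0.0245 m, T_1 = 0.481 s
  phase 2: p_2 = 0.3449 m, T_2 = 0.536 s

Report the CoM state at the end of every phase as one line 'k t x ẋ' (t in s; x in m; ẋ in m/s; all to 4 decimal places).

1 0.4810 0.2261 0.9804
2 1.0170 0.8672 2.3101

phase 1: p=-0.0245, T=0.481, ωT=1.978161, cosh=3.683878, sinh=3.545555; start (x,ẋ)=(0.053400, -0.042200) → end (x,ẋ)=(0.226093, 0.980435)
phase 2: p=0.3449, T=0.536, ωT=2.204354, cosh=4.587356, sinh=4.477034; start (x,ẋ)=(0.226093, 0.980435) → end (x,ẋ)=(0.867204, 2.310094)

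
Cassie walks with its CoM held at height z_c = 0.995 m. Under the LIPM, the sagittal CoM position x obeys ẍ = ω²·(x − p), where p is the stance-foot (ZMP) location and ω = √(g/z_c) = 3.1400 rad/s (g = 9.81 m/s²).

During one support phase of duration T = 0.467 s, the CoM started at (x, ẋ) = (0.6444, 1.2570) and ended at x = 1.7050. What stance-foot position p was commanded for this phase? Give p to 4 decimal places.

p = 0.4577

ωT = 3.1400·0.467 = 1.466380; cosh(ωT) = 2.282139, sinh(ωT) = 2.051380
x(T) = p + (x₀−p)·cosh(ωT) + (ẋ₀/ω)·sinh(ωT) ⇒ p·(1 − cosh) = x(T) − x₀·cosh − (ẋ₀/ω)·sinh
numerator   = 1.7050 − (0.6444)·2.282139 − (1.2570/3.1400)·2.051380 = -0.586816
denominator = 1 − 2.282139 = -1.282139
p = -0.586816 / -1.282139 = 0.4577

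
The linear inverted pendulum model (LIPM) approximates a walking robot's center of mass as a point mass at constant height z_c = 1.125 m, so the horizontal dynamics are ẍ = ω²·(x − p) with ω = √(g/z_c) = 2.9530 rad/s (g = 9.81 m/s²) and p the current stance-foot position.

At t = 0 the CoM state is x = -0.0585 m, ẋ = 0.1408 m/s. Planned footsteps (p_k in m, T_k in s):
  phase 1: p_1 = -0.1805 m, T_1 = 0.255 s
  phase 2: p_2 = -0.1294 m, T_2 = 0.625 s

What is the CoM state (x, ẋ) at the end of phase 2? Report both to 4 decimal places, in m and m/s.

phase 1: p=-0.1805, T=0.255, ωT=0.753015, cosh=1.297168, sinh=0.826224; start (x,ẋ)=(-0.058500, 0.140800) → end (x,ẋ)=(0.017149, 0.480302)
phase 2: p=-0.1294, T=0.625, ωT=1.845625, cosh=3.244991, sinh=3.087065; start (x,ẋ)=(0.017149, 0.480302) → end (x,ẋ)=(0.848258, 2.894532)

x = 0.8483, ẋ = 2.8945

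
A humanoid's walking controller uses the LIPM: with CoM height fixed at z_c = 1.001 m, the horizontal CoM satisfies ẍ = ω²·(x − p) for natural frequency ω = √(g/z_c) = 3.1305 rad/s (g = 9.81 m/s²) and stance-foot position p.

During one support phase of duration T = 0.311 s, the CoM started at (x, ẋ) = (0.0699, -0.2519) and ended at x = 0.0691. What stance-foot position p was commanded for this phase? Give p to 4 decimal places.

ωT = 3.1305·0.311 = 0.973585; cosh(ωT) = 1.512573, sinh(ωT) = 1.134847
x(T) = p + (x₀−p)·cosh(ωT) + (ẋ₀/ω)·sinh(ωT) ⇒ p·(1 − cosh) = x(T) − x₀·cosh − (ẋ₀/ω)·sinh
numerator   = 0.0691 − (0.0699)·1.512573 − (-0.2519/3.1305)·1.134847 = 0.054688
denominator = 1 − 1.512573 = -0.512573
p = 0.054688 / -0.512573 = -0.1067

p = -0.1067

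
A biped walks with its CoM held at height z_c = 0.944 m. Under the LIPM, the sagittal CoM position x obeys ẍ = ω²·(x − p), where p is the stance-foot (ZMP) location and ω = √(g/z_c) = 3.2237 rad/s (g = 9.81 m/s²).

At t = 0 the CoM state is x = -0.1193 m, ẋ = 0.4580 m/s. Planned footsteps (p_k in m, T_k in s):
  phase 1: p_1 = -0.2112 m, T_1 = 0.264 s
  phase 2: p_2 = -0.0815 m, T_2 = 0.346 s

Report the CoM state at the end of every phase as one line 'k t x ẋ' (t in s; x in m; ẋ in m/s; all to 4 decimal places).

1 0.2640 0.0521 0.9178
2 0.6100 0.5318 2.1368

phase 1: p=-0.2112, T=0.264, ωT=0.851057, cosh=1.384542, sinh=0.957579; start (x,ẋ)=(-0.119300, 0.458000) → end (x,ẋ)=(0.052085, 0.917811)
phase 2: p=-0.0815, T=0.346, ωT=1.115400, cosh=1.689286, sinh=1.361502; start (x,ẋ)=(0.052085, 0.917811) → end (x,ẋ)=(0.531793, 2.136761)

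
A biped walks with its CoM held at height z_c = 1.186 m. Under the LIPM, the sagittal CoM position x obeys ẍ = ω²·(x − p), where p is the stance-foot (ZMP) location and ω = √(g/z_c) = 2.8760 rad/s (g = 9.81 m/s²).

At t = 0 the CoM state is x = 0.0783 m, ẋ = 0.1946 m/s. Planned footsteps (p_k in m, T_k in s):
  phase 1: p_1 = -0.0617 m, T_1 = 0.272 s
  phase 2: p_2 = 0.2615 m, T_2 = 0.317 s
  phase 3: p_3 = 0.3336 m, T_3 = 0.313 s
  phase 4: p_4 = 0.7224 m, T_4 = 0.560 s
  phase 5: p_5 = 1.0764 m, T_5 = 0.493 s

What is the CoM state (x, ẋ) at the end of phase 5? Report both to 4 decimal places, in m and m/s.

phase 1: p=-0.0617, T=0.272, ωT=0.782272, cosh=1.321900, sinh=0.864534; start (x,ẋ)=(0.078300, 0.194600) → end (x,ẋ)=(0.181863, 0.605338)
phase 2: p=0.2615, T=0.317, ωT=0.911692, cosh=1.445187, sinh=1.043343; start (x,ẋ)=(0.181863, 0.605338) → end (x,ẋ)=(0.366012, 0.635864)
phase 3: p=0.3336, T=0.313, ωT=0.900188, cosh=1.433279, sinh=1.026786; start (x,ẋ)=(0.366012, 0.635864) → end (x,ẋ)=(0.607071, 1.007085)
phase 4: p=0.7224, T=0.560, ωT=1.610560, cosh=2.602695, sinh=2.402919; start (x,ẋ)=(0.607071, 1.007085) → end (x,ẋ)=(1.263660, 1.824118)
phase 5: p=1.0764, T=0.493, ωT=1.417868, cosh=2.185270, sinh=1.943040; start (x,ẋ)=(1.263660, 1.824118) → end (x,ẋ)=(2.717997, 5.032634)

x = 2.7180, ẋ = 5.0326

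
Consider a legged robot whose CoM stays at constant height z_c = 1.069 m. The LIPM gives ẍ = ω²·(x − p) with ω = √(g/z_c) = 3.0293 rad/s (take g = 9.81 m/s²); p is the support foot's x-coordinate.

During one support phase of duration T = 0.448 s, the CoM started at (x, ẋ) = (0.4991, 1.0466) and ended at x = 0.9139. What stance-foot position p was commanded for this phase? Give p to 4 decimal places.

ωT = 3.0293·0.448 = 1.357126; cosh(ωT) = 2.071206, sinh(ωT) = 1.813807
x(T) = p + (x₀−p)·cosh(ωT) + (ẋ₀/ω)·sinh(ωT) ⇒ p·(1 − cosh) = x(T) − x₀·cosh − (ẋ₀/ω)·sinh
numerator   = 0.9139 − (0.4991)·2.071206 − (1.0466/3.0293)·1.813807 = -0.746496
denominator = 1 − 2.071206 = -1.071206
p = -0.746496 / -1.071206 = 0.6969

p = 0.6969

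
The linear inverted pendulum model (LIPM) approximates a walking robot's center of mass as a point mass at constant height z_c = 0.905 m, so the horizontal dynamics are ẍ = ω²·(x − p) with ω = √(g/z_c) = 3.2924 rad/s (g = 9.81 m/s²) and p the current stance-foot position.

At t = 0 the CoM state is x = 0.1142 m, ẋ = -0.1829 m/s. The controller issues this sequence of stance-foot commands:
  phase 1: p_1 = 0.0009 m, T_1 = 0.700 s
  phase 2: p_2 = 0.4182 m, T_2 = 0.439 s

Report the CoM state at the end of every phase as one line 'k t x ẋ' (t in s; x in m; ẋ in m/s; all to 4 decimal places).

1 0.7000 0.2987 0.9249
2 1.1390 0.7134 1.2827

phase 1: p=0.0009, T=0.700, ωT=2.304680, cosh=5.060381, sinh=4.960590; start (x,ẋ)=(0.114200, -0.182900) → end (x,ẋ)=(0.298670, 0.924900)
phase 2: p=0.4182, T=0.439, ωT=1.445364, cosh=2.239528, sinh=2.003867; start (x,ẋ)=(0.298670, 0.924900) → end (x,ẋ)=(0.713434, 1.282733)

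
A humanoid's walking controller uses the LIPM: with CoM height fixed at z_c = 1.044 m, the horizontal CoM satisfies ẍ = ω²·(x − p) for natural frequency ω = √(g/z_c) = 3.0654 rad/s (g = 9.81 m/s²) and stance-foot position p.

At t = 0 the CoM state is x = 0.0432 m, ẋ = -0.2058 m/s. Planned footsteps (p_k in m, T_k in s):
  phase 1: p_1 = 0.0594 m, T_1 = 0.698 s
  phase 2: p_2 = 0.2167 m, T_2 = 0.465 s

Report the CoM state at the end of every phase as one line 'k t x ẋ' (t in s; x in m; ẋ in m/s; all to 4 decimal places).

1 0.6980 -0.2916 -1.0944
2 1.1630 -1.6013 -5.4613

phase 1: p=0.0594, T=0.698, ωT=2.139649, cosh=4.307076, sinh=4.189380; start (x,ẋ)=(0.043200, -0.205800) → end (x,ẋ)=(-0.291635, -1.094439)
phase 2: p=0.2167, T=0.465, ωT=1.425411, cosh=2.199988, sinh=1.959579; start (x,ẋ)=(-0.291635, -1.094439) → end (x,ẋ)=(-1.601258, -5.461264)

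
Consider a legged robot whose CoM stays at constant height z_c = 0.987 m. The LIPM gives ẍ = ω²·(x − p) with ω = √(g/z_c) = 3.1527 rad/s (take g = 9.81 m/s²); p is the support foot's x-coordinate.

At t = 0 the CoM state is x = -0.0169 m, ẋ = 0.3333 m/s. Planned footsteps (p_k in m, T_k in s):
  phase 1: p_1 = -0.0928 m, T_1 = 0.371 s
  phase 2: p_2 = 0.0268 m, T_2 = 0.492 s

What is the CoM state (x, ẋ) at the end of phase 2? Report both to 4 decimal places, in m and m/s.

x = 1.1107, ẋ = 3.5032

phase 1: p=-0.0928, T=0.371, ωT=1.169652, cosh=1.765673, sinh=1.455198; start (x,ẋ)=(-0.016900, 0.333300) → end (x,ẋ)=(0.195056, 0.936713)
phase 2: p=0.0268, T=0.492, ωT=1.551128, cosh=2.464399, sinh=2.252390; start (x,ẋ)=(0.195056, 0.936713) → end (x,ẋ)=(1.110669, 3.503243)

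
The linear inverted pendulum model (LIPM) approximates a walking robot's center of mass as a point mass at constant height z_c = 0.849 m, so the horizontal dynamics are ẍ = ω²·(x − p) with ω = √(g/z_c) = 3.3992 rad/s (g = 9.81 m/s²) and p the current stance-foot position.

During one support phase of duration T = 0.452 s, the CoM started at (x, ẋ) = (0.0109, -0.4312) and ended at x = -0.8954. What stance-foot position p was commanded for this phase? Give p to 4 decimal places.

ωT = 3.3992·0.452 = 1.536438; cosh(ωT) = 2.431576, sinh(ωT) = 2.216430
x(T) = p + (x₀−p)·cosh(ωT) + (ẋ₀/ω)·sinh(ωT) ⇒ p·(1 − cosh) = x(T) − x₀·cosh − (ẋ₀/ω)·sinh
numerator   = -0.8954 − (0.0109)·2.431576 − (-0.4312/3.3992)·2.216430 = -0.640743
denominator = 1 − 2.431576 = -1.431576
p = -0.640743 / -1.431576 = 0.4476

p = 0.4476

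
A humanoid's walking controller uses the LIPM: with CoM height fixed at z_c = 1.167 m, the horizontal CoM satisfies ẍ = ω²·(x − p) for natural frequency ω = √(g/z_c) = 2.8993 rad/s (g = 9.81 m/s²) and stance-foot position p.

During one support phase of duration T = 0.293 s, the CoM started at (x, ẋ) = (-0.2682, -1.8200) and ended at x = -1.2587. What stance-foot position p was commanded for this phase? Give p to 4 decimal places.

p = 0.7519

ωT = 2.8993·0.293 = 0.849495; cosh(ωT) = 1.383048, sinh(ωT) = 0.955417
x(T) = p + (x₀−p)·cosh(ωT) + (ẋ₀/ω)·sinh(ωT) ⇒ p·(1 − cosh) = x(T) − x₀·cosh − (ẋ₀/ω)·sinh
numerator   = -1.2587 − (-0.2682)·1.383048 − (-1.8200/2.8993)·0.955417 = -0.288015
denominator = 1 − 1.383048 = -0.383048
p = -0.288015 / -0.383048 = 0.7519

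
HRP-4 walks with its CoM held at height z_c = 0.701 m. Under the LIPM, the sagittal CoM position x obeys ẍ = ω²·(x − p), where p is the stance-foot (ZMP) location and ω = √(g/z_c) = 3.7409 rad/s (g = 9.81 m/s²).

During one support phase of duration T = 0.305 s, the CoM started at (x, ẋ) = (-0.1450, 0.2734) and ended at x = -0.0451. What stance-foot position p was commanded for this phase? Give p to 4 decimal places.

ωT = 3.7409·0.305 = 1.140975; cosh(ωT) = 1.724662, sinh(ωT) = 1.405155
x(T) = p + (x₀−p)·cosh(ωT) + (ẋ₀/ω)·sinh(ωT) ⇒ p·(1 − cosh) = x(T) − x₀·cosh − (ẋ₀/ω)·sinh
numerator   = -0.0451 − (-0.1450)·1.724662 − (0.2734/3.7409)·1.405155 = 0.102282
denominator = 1 − 1.724662 = -0.724662
p = 0.102282 / -0.724662 = -0.1411

p = -0.1411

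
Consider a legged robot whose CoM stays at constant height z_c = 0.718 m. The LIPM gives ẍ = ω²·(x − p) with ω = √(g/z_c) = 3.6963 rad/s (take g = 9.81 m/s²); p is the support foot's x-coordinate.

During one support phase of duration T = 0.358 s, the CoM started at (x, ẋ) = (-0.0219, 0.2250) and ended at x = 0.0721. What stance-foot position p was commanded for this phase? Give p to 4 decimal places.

p = -0.0098

ωT = 3.6963·0.358 = 1.323275; cosh(ωT) = 2.010982, sinh(ωT) = 1.744720
x(T) = p + (x₀−p)·cosh(ωT) + (ẋ₀/ω)·sinh(ωT) ⇒ p·(1 − cosh) = x(T) − x₀·cosh − (ẋ₀/ω)·sinh
numerator   = 0.0721 − (-0.0219)·2.010982 − (0.2250/3.6963)·1.744720 = 0.009936
denominator = 1 − 2.010982 = -1.010982
p = 0.009936 / -1.010982 = -0.0098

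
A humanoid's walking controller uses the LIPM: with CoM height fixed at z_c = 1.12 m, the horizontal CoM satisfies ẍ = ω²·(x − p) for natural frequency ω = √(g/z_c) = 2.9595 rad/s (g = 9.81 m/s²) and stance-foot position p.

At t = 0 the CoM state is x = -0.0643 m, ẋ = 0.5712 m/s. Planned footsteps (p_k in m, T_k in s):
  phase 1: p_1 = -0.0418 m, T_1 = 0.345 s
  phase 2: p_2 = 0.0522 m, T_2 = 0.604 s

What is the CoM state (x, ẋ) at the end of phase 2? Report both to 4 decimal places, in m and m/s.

phase 1: p=-0.0418, T=0.345, ωT=1.021027, cosh=1.568135, sinh=1.207911; start (x,ẋ)=(-0.064300, 0.571200) → end (x,ẋ)=(0.156050, 0.815286)
phase 2: p=0.0522, T=0.604, ωT=1.787538, cosh=3.071048, sinh=2.903676; start (x,ẋ)=(0.156050, 0.815286) → end (x,ẋ)=(1.171037, 3.396213)

x = 1.1710, ẋ = 3.3962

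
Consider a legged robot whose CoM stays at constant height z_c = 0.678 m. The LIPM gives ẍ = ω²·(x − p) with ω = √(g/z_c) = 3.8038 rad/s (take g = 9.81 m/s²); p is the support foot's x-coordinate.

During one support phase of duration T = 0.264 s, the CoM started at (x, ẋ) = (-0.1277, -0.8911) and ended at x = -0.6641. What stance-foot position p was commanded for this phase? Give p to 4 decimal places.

ωT = 3.8038·0.264 = 1.004203; cosh(ωT) = 1.548034, sinh(ωT) = 1.181697
x(T) = p + (x₀−p)·cosh(ωT) + (ẋ₀/ω)·sinh(ωT) ⇒ p·(1 − cosh) = x(T) − x₀·cosh − (ẋ₀/ω)·sinh
numerator   = -0.6641 − (-0.1277)·1.548034 − (-0.8911/3.8038)·1.181697 = -0.189585
denominator = 1 − 1.548034 = -0.548034
p = -0.189585 / -0.548034 = 0.3459

p = 0.3459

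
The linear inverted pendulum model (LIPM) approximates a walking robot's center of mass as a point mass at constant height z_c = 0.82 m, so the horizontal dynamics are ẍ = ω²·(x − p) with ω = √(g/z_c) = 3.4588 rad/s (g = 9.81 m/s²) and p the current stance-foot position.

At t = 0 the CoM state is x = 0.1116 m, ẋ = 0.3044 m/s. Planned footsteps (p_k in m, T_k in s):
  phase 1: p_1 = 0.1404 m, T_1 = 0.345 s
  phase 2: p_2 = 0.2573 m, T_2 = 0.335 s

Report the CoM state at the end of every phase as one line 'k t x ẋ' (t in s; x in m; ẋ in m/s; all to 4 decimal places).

1 0.3450 0.2203 0.3989
2 0.6800 0.3582 0.5144

phase 1: p=0.1404, T=0.345, ωT=1.193286, cosh=1.800562, sinh=1.497339; start (x,ẋ)=(0.111600, 0.304400) → end (x,ẋ)=(0.220321, 0.398936)
phase 2: p=0.2573, T=0.335, ωT=1.158698, cosh=1.749839, sinh=1.435944; start (x,ẋ)=(0.220321, 0.398936) → end (x,ẋ)=(0.358213, 0.514411)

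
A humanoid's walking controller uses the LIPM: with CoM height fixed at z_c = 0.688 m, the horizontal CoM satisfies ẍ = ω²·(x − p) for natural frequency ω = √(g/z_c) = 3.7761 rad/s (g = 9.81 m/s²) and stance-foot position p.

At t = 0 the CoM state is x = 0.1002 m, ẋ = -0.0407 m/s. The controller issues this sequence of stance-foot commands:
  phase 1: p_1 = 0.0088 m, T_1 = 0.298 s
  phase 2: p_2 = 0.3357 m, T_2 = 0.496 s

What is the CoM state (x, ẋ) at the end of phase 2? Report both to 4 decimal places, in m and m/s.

x = 0.0577, ẋ = -0.8792

phase 1: p=0.0088, T=0.298, ωT=1.125278, cosh=1.702817, sinh=1.378255; start (x,ẋ)=(0.100200, -0.040700) → end (x,ẋ)=(0.149582, 0.406380)
phase 2: p=0.3357, T=0.496, ωT=1.872946, cosh=3.330553, sinh=3.176883; start (x,ẋ)=(0.149582, 0.406380) → end (x,ẋ)=(0.057718, -0.879240)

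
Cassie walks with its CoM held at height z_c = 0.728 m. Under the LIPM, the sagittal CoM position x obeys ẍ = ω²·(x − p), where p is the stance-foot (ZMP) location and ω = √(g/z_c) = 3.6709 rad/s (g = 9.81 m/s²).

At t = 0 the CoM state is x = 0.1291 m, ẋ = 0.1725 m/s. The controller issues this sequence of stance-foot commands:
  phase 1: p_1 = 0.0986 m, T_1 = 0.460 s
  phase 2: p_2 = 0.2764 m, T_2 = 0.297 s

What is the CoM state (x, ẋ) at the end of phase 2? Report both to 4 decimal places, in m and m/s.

x = 0.6054, ẋ = 1.4307

phase 1: p=0.0986, T=0.460, ωT=1.688614, cosh=2.798375, sinh=2.613600; start (x,ẋ)=(0.129100, 0.172500) → end (x,ẋ)=(0.306767, 0.775345)
phase 2: p=0.2764, T=0.297, ωT=1.090257, cosh=1.655585, sinh=1.319455; start (x,ẋ)=(0.306767, 0.775345) → end (x,ẋ)=(0.605362, 1.430732)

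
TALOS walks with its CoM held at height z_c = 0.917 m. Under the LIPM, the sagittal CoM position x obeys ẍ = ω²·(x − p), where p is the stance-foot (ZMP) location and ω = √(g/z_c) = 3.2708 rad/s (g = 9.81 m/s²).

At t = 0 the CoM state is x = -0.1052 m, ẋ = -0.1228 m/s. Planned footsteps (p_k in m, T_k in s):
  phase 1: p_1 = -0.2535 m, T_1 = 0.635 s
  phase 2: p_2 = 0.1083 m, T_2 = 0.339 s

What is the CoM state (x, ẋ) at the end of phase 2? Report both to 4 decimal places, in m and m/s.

x = 0.8435, ẋ = 2.7702

phase 1: p=-0.2535, T=0.635, ωT=2.076958, cosh=4.052734, sinh=3.927423; start (x,ẋ)=(-0.105200, -0.122800) → end (x,ẋ)=(0.200068, 1.407359)
phase 2: p=0.1083, T=0.339, ωT=1.108801, cosh=1.680339, sinh=1.350384; start (x,ẋ)=(0.200068, 1.407359) → end (x,ẋ)=(0.843544, 2.770163)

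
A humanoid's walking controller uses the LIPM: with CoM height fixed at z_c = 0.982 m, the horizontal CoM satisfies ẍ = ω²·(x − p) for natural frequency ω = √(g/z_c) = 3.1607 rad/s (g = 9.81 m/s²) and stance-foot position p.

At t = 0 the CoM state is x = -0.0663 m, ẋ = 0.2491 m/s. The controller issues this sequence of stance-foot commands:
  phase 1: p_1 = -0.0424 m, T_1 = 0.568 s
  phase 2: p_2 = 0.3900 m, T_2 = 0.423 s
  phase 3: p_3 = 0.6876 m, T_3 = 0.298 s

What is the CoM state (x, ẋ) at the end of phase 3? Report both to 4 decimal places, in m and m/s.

x = -0.2720, ẋ = -2.5208

phase 1: p=-0.0424, T=0.568, ωT=1.795278, cosh=3.093614, sinh=2.927532; start (x,ẋ)=(-0.066300, 0.249100) → end (x,ẋ)=(0.114386, 0.549471)
phase 2: p=0.3900, T=0.423, ωT=1.336976, cosh=2.035076, sinh=1.772437; start (x,ẋ)=(0.114386, 0.549471) → end (x,ẋ)=(0.137234, -0.425811)
phase 3: p=0.6876, T=0.298, ωT=0.941889, cosh=1.477356, sinh=1.087465; start (x,ẋ)=(0.137234, -0.425811) → end (x,ẋ)=(-0.271990, -2.520765)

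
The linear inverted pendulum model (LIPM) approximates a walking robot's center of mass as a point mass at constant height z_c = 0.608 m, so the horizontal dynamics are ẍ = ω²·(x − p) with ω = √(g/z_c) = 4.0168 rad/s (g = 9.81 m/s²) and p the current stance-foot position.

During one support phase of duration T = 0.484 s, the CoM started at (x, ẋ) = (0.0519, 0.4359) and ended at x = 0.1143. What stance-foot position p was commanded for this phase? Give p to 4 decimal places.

p = 0.1723

ωT = 4.0168·0.484 = 1.944131; cosh(ωT) = 3.565335, sinh(ωT) = 3.422223
x(T) = p + (x₀−p)·cosh(ωT) + (ẋ₀/ω)·sinh(ωT) ⇒ p·(1 − cosh) = x(T) − x₀·cosh − (ẋ₀/ω)·sinh
numerator   = 0.1143 − (0.0519)·3.565335 − (0.4359/4.0168)·3.422223 = -0.442118
denominator = 1 − 3.565335 = -2.565335
p = -0.442118 / -2.565335 = 0.1723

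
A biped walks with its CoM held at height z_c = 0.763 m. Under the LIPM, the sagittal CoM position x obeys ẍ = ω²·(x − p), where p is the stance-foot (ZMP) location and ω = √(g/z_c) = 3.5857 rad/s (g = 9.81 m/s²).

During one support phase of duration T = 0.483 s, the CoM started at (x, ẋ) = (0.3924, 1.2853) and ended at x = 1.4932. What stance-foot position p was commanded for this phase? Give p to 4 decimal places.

p = 0.3299

ωT = 3.5857·0.483 = 1.731893; cosh(ωT) = 2.914146, sinh(ωT) = 2.737197
x(T) = p + (x₀−p)·cosh(ωT) + (ẋ₀/ω)·sinh(ωT) ⇒ p·(1 − cosh) = x(T) − x₀·cosh − (ẋ₀/ω)·sinh
numerator   = 1.4932 − (0.3924)·2.914146 − (1.2853/3.5857)·2.737197 = -0.631463
denominator = 1 − 2.914146 = -1.914146
p = -0.631463 / -1.914146 = 0.3299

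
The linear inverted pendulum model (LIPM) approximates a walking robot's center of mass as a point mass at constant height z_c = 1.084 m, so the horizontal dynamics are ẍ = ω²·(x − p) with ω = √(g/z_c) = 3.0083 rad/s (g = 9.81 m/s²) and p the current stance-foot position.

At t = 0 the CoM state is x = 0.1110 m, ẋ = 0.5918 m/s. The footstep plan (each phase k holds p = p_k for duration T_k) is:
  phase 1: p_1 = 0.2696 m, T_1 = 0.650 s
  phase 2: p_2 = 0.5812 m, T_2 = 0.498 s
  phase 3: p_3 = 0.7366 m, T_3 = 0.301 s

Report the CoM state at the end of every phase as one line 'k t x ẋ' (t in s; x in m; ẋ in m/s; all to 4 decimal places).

1 0.6500 0.3792 0.4808
2 1.1480 0.4464 -0.1623
3 1.4490 0.2632 -1.1366

phase 1: p=0.2696, T=0.650, ωT=1.955395, cosh=3.604109, sinh=3.462601; start (x,ẋ)=(0.111000, 0.591800) → end (x,ẋ)=(0.379159, 0.480848)
phase 2: p=0.5812, T=0.498, ωT=1.498133, cosh=2.348439, sinh=2.124892; start (x,ẋ)=(0.379159, 0.480848) → end (x,ẋ)=(0.446364, -0.162264)
phase 3: p=0.7366, T=0.301, ωT=0.905498, cosh=1.438752, sinh=1.034412; start (x,ẋ)=(0.446364, -0.162264) → end (x,ẋ)=(0.263227, -1.136620)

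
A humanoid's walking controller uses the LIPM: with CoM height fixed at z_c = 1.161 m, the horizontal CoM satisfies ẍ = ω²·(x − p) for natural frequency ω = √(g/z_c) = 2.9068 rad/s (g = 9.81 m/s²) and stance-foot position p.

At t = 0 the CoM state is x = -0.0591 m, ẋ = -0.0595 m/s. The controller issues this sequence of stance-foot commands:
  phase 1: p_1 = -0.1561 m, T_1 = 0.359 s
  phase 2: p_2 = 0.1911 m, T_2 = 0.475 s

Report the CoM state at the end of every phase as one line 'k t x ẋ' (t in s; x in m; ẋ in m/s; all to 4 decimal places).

1 0.3590 -0.0268 0.2557
2 0.8340 -0.1057 -0.6393

phase 1: p=-0.1561, T=0.359, ωT=1.043541, cosh=1.595729, sinh=1.243524; start (x,ẋ)=(-0.059100, -0.059500) → end (x,ẋ)=(-0.026768, 0.255678)
phase 2: p=0.1911, T=0.475, ωT=1.380730, cosh=2.114600, sinh=1.863205; start (x,ẋ)=(-0.026768, 0.255678) → end (x,ẋ)=(-0.105719, -0.639311)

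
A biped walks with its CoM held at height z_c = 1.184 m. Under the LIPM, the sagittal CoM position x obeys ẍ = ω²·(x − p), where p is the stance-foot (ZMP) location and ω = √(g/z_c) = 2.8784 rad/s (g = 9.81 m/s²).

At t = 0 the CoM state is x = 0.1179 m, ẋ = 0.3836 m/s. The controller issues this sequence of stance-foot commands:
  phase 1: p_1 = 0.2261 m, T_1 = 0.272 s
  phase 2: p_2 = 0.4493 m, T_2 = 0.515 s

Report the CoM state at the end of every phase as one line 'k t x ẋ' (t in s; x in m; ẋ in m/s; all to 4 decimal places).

phase 1: p=0.2261, T=0.272, ωT=0.782925, cosh=1.322465, sinh=0.865397; start (x,ẋ)=(0.117900, 0.383600) → end (x,ẋ)=(0.198340, 0.237776)
phase 2: p=0.4493, T=0.515, ωT=1.482376, cosh=2.315247, sinh=2.088149; start (x,ẋ)=(0.198340, 0.237776) → end (x,ẋ)=(0.040760, -0.957896)

1 0.2720 0.1983 0.2378
2 0.7870 0.0408 -0.9579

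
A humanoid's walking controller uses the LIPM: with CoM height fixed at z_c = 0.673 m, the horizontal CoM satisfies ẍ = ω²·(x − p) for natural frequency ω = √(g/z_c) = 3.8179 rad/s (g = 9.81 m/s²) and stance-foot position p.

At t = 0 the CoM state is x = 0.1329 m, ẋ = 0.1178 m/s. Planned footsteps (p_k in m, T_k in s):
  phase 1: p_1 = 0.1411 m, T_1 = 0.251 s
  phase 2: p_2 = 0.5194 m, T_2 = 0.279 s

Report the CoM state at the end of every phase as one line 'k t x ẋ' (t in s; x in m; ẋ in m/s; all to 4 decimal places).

1 0.2510 0.1631 0.1413
2 0.5300 -0.0115 -1.5094

phase 1: p=0.1411, T=0.251, ωT=0.958293, cosh=1.495394, sinh=1.111847; start (x,ẋ)=(0.132900, 0.117800) → end (x,ẋ)=(0.163143, 0.141349)
phase 2: p=0.5194, T=0.279, ωT=1.065194, cosh=1.623032, sinh=1.278371; start (x,ẋ)=(0.163143, 0.141349) → end (x,ẋ)=(-0.011487, -1.509364)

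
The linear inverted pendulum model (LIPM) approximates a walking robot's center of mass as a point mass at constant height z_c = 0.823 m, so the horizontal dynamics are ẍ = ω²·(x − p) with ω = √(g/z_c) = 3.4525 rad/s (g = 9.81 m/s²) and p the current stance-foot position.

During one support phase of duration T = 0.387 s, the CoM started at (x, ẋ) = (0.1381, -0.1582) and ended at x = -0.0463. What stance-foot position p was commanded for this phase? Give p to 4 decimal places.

p = 0.2380

ωT = 3.4525·0.387 = 1.336118; cosh(ωT) = 2.033555, sinh(ωT) = 1.770690
x(T) = p + (x₀−p)·cosh(ωT) + (ẋ₀/ω)·sinh(ωT) ⇒ p·(1 − cosh) = x(T) − x₀·cosh − (ẋ₀/ω)·sinh
numerator   = -0.0463 − (0.1381)·2.033555 − (-0.1582/3.4525)·1.770690 = -0.245998
denominator = 1 − 2.033555 = -1.033555
p = -0.245998 / -1.033555 = 0.2380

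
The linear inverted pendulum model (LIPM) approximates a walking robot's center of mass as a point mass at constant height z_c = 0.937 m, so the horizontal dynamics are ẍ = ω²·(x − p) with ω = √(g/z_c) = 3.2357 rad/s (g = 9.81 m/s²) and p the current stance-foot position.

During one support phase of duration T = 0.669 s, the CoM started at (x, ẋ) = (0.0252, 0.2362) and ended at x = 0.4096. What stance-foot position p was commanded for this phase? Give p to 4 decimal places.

ωT = 3.2357·0.669 = 2.164683; cosh(ωT) = 4.413314, sinh(ωT) = 4.298528
x(T) = p + (x₀−p)·cosh(ωT) + (ẋ₀/ω)·sinh(ωT) ⇒ p·(1 − cosh) = x(T) − x₀·cosh − (ẋ₀/ω)·sinh
numerator   = 0.4096 − (0.0252)·4.413314 − (0.2362/3.2357)·4.298528 = -0.015400
denominator = 1 − 4.413314 = -3.413314
p = -0.015400 / -3.413314 = 0.0045

p = 0.0045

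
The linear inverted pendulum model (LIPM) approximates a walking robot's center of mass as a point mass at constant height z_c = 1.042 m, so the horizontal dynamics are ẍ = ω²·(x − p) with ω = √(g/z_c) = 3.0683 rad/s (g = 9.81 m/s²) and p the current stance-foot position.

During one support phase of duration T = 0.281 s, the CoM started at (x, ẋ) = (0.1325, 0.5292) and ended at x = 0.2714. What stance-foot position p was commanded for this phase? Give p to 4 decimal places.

p = 0.2057

ωT = 3.0683·0.281 = 0.862192; cosh(ωT) = 1.395291, sinh(ωT) = 0.973056
x(T) = p + (x₀−p)·cosh(ωT) + (ẋ₀/ω)·sinh(ωT) ⇒ p·(1 − cosh) = x(T) − x₀·cosh − (ẋ₀/ω)·sinh
numerator   = 0.2714 − (0.1325)·1.395291 − (0.5292/3.0683)·0.973056 = -0.081302
denominator = 1 − 1.395291 = -0.395291
p = -0.081302 / -0.395291 = 0.2057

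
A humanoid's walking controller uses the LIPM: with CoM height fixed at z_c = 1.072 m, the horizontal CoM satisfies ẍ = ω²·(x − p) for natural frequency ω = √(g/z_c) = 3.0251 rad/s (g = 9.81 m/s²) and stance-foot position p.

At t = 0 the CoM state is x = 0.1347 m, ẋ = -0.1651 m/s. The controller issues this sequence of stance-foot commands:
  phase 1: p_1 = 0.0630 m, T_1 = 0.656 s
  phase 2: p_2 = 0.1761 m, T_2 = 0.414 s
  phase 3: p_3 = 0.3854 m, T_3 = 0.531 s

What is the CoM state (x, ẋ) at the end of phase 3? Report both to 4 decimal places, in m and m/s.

x = -0.0599, ẋ = -1.2035

phase 1: p=0.0630, T=0.656, ωT=1.984466, cosh=3.706306, sinh=3.568852; start (x,ẋ)=(0.134700, -0.165100) → end (x,ẋ)=(0.133966, 0.162172)
phase 2: p=0.1761, T=0.414, ωT=1.252391, cosh=1.892260, sinh=1.606440; start (x,ẋ)=(0.133966, 0.162172) → end (x,ẋ)=(0.182491, 0.102115)
phase 3: p=0.3854, T=0.531, ωT=1.606328, cosh=2.592549, sinh=2.391926; start (x,ẋ)=(0.182491, 0.102115) → end (x,ẋ)=(-0.059911, -1.203478)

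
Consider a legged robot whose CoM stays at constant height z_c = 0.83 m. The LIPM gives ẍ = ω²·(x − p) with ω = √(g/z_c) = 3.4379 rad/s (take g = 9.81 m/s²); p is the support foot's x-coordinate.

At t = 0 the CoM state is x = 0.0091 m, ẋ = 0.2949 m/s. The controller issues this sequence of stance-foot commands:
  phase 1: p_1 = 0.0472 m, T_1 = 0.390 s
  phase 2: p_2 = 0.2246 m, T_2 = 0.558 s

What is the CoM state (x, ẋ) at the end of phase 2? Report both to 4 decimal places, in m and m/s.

phase 1: p=0.0472, T=0.390, ωT=1.340781, cosh=2.041834, sinh=1.780193; start (x,ẋ)=(0.009100, 0.294900) → end (x,ẋ)=(0.122109, 0.368960)
phase 2: p=0.2246, T=0.558, ωT=1.918348, cosh=3.478275, sinh=3.331426; start (x,ẋ)=(0.122109, 0.368960) → end (x,ẋ)=(0.225643, 0.109510)

x = 0.2256, ẋ = 0.1095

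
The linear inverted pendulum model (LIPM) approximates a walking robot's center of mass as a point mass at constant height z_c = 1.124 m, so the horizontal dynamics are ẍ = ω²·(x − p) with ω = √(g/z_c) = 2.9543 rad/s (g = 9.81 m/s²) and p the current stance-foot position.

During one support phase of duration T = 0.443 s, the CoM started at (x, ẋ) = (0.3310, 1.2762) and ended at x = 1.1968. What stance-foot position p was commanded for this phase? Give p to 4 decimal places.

ωT = 2.9543·0.443 = 1.308755; cosh(ωT) = 1.985859, sinh(ωT) = 1.715703
x(T) = p + (x₀−p)·cosh(ωT) + (ẋ₀/ω)·sinh(ωT) ⇒ p·(1 − cosh) = x(T) − x₀·cosh − (ẋ₀/ω)·sinh
numerator   = 1.1968 − (0.3310)·1.985859 − (1.2762/2.9543)·1.715703 = -0.201670
denominator = 1 − 1.985859 = -0.985859
p = -0.201670 / -0.985859 = 0.2046

p = 0.2046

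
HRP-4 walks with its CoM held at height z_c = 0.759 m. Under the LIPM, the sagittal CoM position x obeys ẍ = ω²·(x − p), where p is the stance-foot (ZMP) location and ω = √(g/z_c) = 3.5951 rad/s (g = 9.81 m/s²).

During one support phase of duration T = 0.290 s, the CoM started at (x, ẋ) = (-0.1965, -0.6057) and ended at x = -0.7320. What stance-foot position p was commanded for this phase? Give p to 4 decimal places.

ωT = 3.5951·0.290 = 1.042579; cosh(ωT) = 1.594534, sinh(ωT) = 1.241989
x(T) = p + (x₀−p)·cosh(ωT) + (ẋ₀/ω)·sinh(ωT) ⇒ p·(1 − cosh) = x(T) − x₀·cosh − (ẋ₀/ω)·sinh
numerator   = -0.7320 − (-0.1965)·1.594534 − (-0.6057/3.5951)·1.241989 = -0.209425
denominator = 1 − 1.594534 = -0.594534
p = -0.209425 / -0.594534 = 0.3523

p = 0.3523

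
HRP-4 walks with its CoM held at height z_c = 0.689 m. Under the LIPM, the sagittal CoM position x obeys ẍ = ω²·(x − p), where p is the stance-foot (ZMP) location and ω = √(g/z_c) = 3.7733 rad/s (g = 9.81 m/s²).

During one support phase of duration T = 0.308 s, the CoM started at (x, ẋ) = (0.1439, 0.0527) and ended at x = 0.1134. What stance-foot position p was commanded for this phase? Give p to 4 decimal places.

p = 0.2110

ωT = 3.7733·0.308 = 1.162176; cosh(ωT) = 1.754844, sinh(ωT) = 1.442039
x(T) = p + (x₀−p)·cosh(ωT) + (ẋ₀/ω)·sinh(ωT) ⇒ p·(1 − cosh) = x(T) − x₀·cosh − (ẋ₀/ω)·sinh
numerator   = 0.1134 − (0.1439)·1.754844 − (0.0527/3.7733)·1.442039 = -0.159262
denominator = 1 − 1.754844 = -0.754844
p = -0.159262 / -0.754844 = 0.2110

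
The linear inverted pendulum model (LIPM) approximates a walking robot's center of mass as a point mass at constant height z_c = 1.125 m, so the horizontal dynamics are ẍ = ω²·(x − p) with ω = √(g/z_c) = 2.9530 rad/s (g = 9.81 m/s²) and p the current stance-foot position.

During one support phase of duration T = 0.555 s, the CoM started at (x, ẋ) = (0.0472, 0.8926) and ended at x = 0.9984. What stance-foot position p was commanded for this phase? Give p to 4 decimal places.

p = -0.0738

ωT = 2.9530·0.555 = 1.638915; cosh(ωT) = 2.671885, sinh(ωT) = 2.477694
x(T) = p + (x₀−p)·cosh(ωT) + (ẋ₀/ω)·sinh(ωT) ⇒ p·(1 − cosh) = x(T) − x₀·cosh − (ẋ₀/ω)·sinh
numerator   = 0.9984 − (0.0472)·2.671885 − (0.8926/2.9530)·2.477694 = 0.123357
denominator = 1 − 2.671885 = -1.671885
p = 0.123357 / -1.671885 = -0.0738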